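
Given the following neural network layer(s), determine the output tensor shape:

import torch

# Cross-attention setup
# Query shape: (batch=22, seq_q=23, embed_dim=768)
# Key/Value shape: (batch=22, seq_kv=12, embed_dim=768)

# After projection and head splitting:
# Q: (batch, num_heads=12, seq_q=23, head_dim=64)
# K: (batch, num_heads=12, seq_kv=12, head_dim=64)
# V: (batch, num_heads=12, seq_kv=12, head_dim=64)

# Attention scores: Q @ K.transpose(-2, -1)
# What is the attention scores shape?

Input shape: (22, 23, 768)
Output shape: (22, 12, 23, 12)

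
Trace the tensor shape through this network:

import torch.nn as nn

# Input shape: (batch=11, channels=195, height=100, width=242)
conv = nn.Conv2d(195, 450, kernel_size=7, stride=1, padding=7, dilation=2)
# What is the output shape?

Input shape: (11, 195, 100, 242)
Output shape: (11, 450, 102, 244)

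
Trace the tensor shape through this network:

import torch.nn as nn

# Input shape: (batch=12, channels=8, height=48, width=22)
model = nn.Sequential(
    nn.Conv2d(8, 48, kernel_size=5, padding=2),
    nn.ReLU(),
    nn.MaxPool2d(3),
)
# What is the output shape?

Input shape: (12, 8, 48, 22)
  -> after Conv2d: (12, 48, 48, 22)
  -> after ReLU: (12, 48, 48, 22)
Output shape: (12, 48, 16, 7)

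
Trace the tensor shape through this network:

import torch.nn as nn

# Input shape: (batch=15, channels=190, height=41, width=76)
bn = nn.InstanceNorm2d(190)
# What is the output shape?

Input shape: (15, 190, 41, 76)
Output shape: (15, 190, 41, 76)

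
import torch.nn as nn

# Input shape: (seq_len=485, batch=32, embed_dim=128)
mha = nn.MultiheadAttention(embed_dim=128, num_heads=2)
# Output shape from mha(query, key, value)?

Input shape: (485, 32, 128)
Output shape: (485, 32, 128)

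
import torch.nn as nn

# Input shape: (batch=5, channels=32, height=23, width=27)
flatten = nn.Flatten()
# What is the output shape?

Input shape: (5, 32, 23, 27)
Output shape: (5, 19872)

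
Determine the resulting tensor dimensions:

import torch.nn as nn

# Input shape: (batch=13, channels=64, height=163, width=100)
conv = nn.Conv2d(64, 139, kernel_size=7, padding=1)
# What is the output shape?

Input shape: (13, 64, 163, 100)
Output shape: (13, 139, 159, 96)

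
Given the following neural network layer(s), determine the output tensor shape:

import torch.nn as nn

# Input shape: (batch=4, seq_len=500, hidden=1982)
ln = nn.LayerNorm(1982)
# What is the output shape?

Input shape: (4, 500, 1982)
Output shape: (4, 500, 1982)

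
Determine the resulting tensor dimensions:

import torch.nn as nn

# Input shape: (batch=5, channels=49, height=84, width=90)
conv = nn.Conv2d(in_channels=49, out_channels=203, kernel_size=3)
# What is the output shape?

Input shape: (5, 49, 84, 90)
Output shape: (5, 203, 82, 88)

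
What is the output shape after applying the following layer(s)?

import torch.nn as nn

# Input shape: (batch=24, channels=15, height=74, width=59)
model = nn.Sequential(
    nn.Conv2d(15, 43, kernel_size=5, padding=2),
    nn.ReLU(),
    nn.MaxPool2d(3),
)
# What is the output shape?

Input shape: (24, 15, 74, 59)
  -> after Conv2d: (24, 43, 74, 59)
  -> after ReLU: (24, 43, 74, 59)
Output shape: (24, 43, 24, 19)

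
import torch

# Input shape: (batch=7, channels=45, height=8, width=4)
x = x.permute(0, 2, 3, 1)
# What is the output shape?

Input shape: (7, 45, 8, 4)
Output shape: (7, 8, 4, 45)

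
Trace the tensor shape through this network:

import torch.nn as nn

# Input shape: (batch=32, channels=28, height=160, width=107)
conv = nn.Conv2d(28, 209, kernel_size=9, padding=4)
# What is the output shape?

Input shape: (32, 28, 160, 107)
Output shape: (32, 209, 160, 107)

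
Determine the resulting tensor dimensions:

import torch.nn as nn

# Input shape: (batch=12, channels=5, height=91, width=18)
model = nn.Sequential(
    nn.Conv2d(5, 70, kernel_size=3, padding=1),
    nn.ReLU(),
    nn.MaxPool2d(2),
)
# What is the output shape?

Input shape: (12, 5, 91, 18)
  -> after Conv2d: (12, 70, 91, 18)
  -> after ReLU: (12, 70, 91, 18)
Output shape: (12, 70, 45, 9)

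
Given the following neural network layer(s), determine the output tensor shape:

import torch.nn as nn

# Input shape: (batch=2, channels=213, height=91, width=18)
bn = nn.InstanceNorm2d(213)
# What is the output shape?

Input shape: (2, 213, 91, 18)
Output shape: (2, 213, 91, 18)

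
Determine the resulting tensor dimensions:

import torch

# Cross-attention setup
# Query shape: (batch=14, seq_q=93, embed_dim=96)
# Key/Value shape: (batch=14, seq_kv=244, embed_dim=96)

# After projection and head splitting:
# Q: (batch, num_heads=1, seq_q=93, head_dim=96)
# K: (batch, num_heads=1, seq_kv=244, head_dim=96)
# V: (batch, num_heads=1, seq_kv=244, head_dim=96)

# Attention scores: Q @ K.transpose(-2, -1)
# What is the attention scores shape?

Input shape: (14, 93, 96)
Output shape: (14, 1, 93, 244)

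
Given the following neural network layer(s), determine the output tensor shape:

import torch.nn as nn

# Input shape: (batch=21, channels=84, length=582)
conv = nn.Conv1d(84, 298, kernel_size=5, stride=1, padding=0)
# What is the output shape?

Input shape: (21, 84, 582)
Output shape: (21, 298, 578)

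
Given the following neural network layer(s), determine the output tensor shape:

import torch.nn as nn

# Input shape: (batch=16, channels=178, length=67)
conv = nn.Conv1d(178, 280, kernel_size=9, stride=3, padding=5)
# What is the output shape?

Input shape: (16, 178, 67)
Output shape: (16, 280, 23)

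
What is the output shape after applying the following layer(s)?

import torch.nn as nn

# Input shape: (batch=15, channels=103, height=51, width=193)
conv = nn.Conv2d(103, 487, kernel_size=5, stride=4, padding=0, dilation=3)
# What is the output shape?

Input shape: (15, 103, 51, 193)
Output shape: (15, 487, 10, 46)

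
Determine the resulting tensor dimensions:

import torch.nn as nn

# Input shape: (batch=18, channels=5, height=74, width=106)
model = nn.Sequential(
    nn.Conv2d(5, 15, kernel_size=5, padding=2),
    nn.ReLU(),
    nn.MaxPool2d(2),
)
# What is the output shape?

Input shape: (18, 5, 74, 106)
  -> after Conv2d: (18, 15, 74, 106)
  -> after ReLU: (18, 15, 74, 106)
Output shape: (18, 15, 37, 53)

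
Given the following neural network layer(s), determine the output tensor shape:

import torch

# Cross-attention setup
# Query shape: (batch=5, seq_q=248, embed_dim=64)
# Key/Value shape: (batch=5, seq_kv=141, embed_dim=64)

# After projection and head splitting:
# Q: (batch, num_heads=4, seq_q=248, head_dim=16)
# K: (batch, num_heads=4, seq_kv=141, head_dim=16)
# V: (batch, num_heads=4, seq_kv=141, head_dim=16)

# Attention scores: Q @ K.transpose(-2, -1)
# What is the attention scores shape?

Input shape: (5, 248, 64)
Output shape: (5, 4, 248, 141)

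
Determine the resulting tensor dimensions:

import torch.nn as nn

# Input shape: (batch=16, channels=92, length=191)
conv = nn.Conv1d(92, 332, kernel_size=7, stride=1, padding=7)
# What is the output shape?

Input shape: (16, 92, 191)
Output shape: (16, 332, 199)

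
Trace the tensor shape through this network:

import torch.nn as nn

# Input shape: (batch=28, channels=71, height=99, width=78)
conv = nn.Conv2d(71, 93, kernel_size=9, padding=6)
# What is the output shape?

Input shape: (28, 71, 99, 78)
Output shape: (28, 93, 103, 82)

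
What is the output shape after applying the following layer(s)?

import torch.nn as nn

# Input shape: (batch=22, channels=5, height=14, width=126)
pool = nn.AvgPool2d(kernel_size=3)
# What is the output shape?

Input shape: (22, 5, 14, 126)
Output shape: (22, 5, 4, 42)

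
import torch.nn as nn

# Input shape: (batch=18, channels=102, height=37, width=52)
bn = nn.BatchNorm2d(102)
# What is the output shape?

Input shape: (18, 102, 37, 52)
Output shape: (18, 102, 37, 52)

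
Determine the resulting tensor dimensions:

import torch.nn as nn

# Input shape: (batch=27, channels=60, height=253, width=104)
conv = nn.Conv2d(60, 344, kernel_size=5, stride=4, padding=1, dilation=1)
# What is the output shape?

Input shape: (27, 60, 253, 104)
Output shape: (27, 344, 63, 26)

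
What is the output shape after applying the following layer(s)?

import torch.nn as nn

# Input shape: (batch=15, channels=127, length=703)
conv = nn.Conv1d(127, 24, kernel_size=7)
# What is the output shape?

Input shape: (15, 127, 703)
Output shape: (15, 24, 697)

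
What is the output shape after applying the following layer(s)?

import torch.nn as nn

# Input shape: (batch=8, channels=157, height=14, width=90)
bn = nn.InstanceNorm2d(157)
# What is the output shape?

Input shape: (8, 157, 14, 90)
Output shape: (8, 157, 14, 90)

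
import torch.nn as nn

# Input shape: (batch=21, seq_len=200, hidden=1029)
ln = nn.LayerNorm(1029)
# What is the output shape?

Input shape: (21, 200, 1029)
Output shape: (21, 200, 1029)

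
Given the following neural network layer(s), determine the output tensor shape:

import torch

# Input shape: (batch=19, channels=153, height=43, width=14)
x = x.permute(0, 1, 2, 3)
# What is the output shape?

Input shape: (19, 153, 43, 14)
Output shape: (19, 153, 43, 14)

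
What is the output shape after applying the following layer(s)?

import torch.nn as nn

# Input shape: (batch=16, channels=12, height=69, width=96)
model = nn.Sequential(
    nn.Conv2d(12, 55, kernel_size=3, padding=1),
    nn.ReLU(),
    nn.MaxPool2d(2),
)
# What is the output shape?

Input shape: (16, 12, 69, 96)
  -> after Conv2d: (16, 55, 69, 96)
  -> after ReLU: (16, 55, 69, 96)
Output shape: (16, 55, 34, 48)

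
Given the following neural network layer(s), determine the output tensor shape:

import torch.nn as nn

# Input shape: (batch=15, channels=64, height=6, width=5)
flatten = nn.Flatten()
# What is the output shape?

Input shape: (15, 64, 6, 5)
Output shape: (15, 1920)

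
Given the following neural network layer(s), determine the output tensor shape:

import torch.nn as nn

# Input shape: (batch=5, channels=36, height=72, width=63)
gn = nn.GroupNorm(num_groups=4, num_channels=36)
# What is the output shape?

Input shape: (5, 36, 72, 63)
Output shape: (5, 36, 72, 63)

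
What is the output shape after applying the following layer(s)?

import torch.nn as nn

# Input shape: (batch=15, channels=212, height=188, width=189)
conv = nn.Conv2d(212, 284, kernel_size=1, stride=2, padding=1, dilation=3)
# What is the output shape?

Input shape: (15, 212, 188, 189)
Output shape: (15, 284, 95, 96)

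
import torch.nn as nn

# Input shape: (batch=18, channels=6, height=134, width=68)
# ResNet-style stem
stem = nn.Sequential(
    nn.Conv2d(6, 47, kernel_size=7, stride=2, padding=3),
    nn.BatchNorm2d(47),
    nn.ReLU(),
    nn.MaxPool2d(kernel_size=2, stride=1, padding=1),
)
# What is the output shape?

Input shape: (18, 6, 134, 68)
  -> after Conv2d 7x7 stride=2: (18, 47, 67, 34)
Output shape: (18, 47, 68, 35)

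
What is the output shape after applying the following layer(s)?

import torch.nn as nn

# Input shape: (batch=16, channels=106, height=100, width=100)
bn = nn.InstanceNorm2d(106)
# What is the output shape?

Input shape: (16, 106, 100, 100)
Output shape: (16, 106, 100, 100)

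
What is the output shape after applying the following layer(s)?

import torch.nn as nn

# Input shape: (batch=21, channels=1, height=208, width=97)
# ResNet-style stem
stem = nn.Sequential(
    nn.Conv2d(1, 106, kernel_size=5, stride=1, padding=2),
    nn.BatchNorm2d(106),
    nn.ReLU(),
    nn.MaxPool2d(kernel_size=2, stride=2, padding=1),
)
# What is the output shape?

Input shape: (21, 1, 208, 97)
  -> after Conv2d 5x5 stride=1: (21, 106, 208, 97)
Output shape: (21, 106, 105, 49)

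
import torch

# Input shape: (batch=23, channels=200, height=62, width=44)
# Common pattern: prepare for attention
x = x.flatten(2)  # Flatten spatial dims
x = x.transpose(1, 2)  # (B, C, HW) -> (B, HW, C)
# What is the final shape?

Input shape: (23, 200, 62, 44)
  -> after flatten(2): (23, 200, 2728)
Output shape: (23, 2728, 200)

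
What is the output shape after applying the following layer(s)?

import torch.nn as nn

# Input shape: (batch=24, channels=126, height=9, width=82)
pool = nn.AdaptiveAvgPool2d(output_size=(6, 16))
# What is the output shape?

Input shape: (24, 126, 9, 82)
Output shape: (24, 126, 6, 16)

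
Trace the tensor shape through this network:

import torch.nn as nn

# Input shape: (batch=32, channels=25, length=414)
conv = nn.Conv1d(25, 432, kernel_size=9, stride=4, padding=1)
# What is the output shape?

Input shape: (32, 25, 414)
Output shape: (32, 432, 102)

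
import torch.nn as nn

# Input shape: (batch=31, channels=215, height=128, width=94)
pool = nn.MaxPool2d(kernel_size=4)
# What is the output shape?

Input shape: (31, 215, 128, 94)
Output shape: (31, 215, 32, 23)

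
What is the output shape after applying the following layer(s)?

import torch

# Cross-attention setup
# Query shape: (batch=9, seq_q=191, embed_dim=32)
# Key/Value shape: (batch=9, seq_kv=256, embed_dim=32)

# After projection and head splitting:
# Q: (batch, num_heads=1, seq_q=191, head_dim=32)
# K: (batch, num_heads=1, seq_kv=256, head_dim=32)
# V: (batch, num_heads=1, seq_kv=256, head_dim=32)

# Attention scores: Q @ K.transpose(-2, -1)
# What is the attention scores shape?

Input shape: (9, 191, 32)
Output shape: (9, 1, 191, 256)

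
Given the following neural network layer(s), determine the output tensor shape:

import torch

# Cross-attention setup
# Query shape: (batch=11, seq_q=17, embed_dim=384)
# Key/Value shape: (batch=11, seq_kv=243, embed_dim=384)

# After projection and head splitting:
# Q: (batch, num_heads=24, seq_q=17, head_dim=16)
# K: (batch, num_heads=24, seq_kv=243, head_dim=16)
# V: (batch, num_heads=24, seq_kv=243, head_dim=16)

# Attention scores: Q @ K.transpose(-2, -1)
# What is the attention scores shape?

Input shape: (11, 17, 384)
Output shape: (11, 24, 17, 243)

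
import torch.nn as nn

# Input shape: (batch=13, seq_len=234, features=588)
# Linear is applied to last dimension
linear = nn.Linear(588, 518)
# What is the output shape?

Input shape: (13, 234, 588)
Output shape: (13, 234, 518)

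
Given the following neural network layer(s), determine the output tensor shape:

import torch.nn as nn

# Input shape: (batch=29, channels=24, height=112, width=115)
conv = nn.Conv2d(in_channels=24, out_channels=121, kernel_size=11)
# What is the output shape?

Input shape: (29, 24, 112, 115)
Output shape: (29, 121, 102, 105)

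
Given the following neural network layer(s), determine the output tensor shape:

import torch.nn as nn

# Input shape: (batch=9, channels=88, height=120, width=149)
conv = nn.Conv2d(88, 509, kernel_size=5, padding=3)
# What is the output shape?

Input shape: (9, 88, 120, 149)
Output shape: (9, 509, 122, 151)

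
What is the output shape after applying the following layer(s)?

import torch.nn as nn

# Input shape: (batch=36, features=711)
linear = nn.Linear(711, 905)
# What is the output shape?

Input shape: (36, 711)
Output shape: (36, 905)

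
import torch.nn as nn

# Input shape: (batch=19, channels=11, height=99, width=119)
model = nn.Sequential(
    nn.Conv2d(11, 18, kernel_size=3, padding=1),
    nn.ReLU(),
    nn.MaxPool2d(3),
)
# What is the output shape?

Input shape: (19, 11, 99, 119)
  -> after Conv2d: (19, 18, 99, 119)
  -> after ReLU: (19, 18, 99, 119)
Output shape: (19, 18, 33, 39)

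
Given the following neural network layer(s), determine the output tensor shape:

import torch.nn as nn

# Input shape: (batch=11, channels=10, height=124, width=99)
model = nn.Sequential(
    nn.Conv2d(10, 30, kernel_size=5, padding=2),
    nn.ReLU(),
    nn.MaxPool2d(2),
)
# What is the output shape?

Input shape: (11, 10, 124, 99)
  -> after Conv2d: (11, 30, 124, 99)
  -> after ReLU: (11, 30, 124, 99)
Output shape: (11, 30, 62, 49)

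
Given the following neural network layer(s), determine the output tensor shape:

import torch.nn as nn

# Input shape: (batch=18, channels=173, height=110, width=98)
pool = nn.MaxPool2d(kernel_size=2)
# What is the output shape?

Input shape: (18, 173, 110, 98)
Output shape: (18, 173, 55, 49)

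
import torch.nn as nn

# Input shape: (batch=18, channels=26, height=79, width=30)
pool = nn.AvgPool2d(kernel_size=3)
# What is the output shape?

Input shape: (18, 26, 79, 30)
Output shape: (18, 26, 26, 10)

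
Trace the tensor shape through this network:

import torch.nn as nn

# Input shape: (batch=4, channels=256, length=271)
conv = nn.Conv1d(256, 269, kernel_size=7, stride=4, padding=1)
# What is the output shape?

Input shape: (4, 256, 271)
Output shape: (4, 269, 67)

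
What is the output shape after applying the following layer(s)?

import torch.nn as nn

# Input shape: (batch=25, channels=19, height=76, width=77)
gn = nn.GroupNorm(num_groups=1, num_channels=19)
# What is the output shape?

Input shape: (25, 19, 76, 77)
Output shape: (25, 19, 76, 77)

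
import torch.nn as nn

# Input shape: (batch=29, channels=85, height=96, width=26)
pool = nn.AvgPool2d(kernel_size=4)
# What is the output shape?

Input shape: (29, 85, 96, 26)
Output shape: (29, 85, 24, 6)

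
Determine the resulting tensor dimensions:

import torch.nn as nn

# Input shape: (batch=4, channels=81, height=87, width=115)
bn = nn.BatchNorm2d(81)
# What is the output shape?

Input shape: (4, 81, 87, 115)
Output shape: (4, 81, 87, 115)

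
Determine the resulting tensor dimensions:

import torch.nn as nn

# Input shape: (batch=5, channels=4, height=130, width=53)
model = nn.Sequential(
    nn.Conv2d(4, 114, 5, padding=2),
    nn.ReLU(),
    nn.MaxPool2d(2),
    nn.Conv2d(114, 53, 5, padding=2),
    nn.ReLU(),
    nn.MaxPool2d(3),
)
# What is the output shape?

Input shape: (5, 4, 130, 53)
  -> after first Conv2d: (5, 114, 130, 53)
  -> after first MaxPool2d: (5, 114, 65, 26)
  -> after second Conv2d: (5, 53, 65, 26)
Output shape: (5, 53, 21, 8)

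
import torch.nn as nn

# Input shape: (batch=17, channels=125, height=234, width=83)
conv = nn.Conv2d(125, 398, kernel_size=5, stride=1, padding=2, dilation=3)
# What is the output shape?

Input shape: (17, 125, 234, 83)
Output shape: (17, 398, 226, 75)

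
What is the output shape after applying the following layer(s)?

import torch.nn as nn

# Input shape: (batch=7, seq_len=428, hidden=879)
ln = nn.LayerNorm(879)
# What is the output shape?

Input shape: (7, 428, 879)
Output shape: (7, 428, 879)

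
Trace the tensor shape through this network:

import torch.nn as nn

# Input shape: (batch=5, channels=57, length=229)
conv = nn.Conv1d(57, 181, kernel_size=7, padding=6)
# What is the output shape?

Input shape: (5, 57, 229)
Output shape: (5, 181, 235)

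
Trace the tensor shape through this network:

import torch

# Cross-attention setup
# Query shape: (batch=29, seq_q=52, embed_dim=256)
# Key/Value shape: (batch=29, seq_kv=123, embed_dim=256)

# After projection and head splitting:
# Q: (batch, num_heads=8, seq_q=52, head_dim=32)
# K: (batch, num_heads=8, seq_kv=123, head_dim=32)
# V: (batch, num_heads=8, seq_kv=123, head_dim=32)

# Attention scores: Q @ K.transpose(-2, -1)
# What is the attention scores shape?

Input shape: (29, 52, 256)
Output shape: (29, 8, 52, 123)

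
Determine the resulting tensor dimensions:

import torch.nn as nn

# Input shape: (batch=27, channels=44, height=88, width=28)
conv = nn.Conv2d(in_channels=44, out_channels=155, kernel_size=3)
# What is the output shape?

Input shape: (27, 44, 88, 28)
Output shape: (27, 155, 86, 26)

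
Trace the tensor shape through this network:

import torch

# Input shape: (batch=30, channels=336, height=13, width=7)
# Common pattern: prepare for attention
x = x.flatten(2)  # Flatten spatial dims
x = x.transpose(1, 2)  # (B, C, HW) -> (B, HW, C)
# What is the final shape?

Input shape: (30, 336, 13, 7)
  -> after flatten(2): (30, 336, 91)
Output shape: (30, 91, 336)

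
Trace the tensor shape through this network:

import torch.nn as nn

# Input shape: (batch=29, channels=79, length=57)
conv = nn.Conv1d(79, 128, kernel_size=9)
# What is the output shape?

Input shape: (29, 79, 57)
Output shape: (29, 128, 49)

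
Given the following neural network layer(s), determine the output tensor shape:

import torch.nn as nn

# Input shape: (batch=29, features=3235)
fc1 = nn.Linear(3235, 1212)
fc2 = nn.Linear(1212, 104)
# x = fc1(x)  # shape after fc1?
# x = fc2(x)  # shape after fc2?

Input shape: (29, 3235)
  -> after fc1: (29, 1212)
Output shape: (29, 104)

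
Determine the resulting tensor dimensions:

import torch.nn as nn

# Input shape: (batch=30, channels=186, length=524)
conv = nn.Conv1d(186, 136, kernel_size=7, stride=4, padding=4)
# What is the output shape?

Input shape: (30, 186, 524)
Output shape: (30, 136, 132)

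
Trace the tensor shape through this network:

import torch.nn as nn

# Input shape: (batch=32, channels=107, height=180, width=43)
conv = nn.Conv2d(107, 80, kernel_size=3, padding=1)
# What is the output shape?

Input shape: (32, 107, 180, 43)
Output shape: (32, 80, 180, 43)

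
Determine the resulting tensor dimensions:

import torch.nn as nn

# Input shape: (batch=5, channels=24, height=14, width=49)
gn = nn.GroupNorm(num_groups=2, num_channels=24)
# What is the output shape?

Input shape: (5, 24, 14, 49)
Output shape: (5, 24, 14, 49)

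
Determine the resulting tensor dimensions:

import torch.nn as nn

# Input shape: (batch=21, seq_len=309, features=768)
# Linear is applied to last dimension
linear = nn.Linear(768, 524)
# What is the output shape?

Input shape: (21, 309, 768)
Output shape: (21, 309, 524)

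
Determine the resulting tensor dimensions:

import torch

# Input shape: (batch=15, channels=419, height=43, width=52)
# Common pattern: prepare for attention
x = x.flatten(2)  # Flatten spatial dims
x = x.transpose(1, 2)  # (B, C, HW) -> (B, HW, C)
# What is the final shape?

Input shape: (15, 419, 43, 52)
  -> after flatten(2): (15, 419, 2236)
Output shape: (15, 2236, 419)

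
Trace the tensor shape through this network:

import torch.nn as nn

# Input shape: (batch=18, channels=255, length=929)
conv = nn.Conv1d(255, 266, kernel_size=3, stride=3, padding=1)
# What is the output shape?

Input shape: (18, 255, 929)
Output shape: (18, 266, 310)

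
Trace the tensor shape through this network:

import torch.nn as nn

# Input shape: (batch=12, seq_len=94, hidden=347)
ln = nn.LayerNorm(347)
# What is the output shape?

Input shape: (12, 94, 347)
Output shape: (12, 94, 347)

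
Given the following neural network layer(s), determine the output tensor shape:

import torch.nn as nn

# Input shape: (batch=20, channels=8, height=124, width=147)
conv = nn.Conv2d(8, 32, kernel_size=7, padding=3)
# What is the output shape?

Input shape: (20, 8, 124, 147)
Output shape: (20, 32, 124, 147)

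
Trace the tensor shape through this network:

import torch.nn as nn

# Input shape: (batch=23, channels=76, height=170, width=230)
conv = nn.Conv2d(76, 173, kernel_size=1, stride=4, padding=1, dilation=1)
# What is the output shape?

Input shape: (23, 76, 170, 230)
Output shape: (23, 173, 43, 58)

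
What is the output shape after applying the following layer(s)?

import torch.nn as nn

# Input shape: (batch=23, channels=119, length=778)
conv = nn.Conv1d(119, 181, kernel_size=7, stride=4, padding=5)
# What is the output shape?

Input shape: (23, 119, 778)
Output shape: (23, 181, 196)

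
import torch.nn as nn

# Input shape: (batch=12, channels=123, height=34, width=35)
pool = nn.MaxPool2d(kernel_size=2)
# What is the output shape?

Input shape: (12, 123, 34, 35)
Output shape: (12, 123, 17, 17)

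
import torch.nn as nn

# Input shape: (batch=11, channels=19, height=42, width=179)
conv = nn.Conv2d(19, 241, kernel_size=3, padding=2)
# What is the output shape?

Input shape: (11, 19, 42, 179)
Output shape: (11, 241, 44, 181)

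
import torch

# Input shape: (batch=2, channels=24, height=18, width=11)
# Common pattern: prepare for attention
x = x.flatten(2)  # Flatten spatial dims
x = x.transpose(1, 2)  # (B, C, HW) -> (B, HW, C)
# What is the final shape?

Input shape: (2, 24, 18, 11)
  -> after flatten(2): (2, 24, 198)
Output shape: (2, 198, 24)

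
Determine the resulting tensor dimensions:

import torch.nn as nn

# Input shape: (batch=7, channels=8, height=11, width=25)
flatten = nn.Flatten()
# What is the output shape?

Input shape: (7, 8, 11, 25)
Output shape: (7, 2200)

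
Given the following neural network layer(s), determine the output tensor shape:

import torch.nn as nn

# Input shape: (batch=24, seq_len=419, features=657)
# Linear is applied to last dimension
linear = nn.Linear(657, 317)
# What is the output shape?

Input shape: (24, 419, 657)
Output shape: (24, 419, 317)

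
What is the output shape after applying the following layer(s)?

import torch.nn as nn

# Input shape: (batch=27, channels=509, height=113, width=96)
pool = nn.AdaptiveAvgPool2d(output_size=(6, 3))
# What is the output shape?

Input shape: (27, 509, 113, 96)
Output shape: (27, 509, 6, 3)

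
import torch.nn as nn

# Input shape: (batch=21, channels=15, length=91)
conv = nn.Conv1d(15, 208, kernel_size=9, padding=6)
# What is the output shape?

Input shape: (21, 15, 91)
Output shape: (21, 208, 95)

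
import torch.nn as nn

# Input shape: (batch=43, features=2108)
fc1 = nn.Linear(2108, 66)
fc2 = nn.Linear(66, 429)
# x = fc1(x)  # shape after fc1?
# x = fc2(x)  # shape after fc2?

Input shape: (43, 2108)
  -> after fc1: (43, 66)
Output shape: (43, 429)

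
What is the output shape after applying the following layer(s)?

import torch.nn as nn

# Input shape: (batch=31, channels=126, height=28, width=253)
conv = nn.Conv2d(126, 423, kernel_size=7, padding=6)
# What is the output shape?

Input shape: (31, 126, 28, 253)
Output shape: (31, 423, 34, 259)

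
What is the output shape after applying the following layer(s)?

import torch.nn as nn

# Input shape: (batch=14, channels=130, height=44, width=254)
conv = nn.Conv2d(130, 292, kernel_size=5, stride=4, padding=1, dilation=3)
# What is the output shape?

Input shape: (14, 130, 44, 254)
Output shape: (14, 292, 9, 61)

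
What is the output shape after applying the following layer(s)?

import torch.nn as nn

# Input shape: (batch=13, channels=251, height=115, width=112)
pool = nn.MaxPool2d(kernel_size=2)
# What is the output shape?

Input shape: (13, 251, 115, 112)
Output shape: (13, 251, 57, 56)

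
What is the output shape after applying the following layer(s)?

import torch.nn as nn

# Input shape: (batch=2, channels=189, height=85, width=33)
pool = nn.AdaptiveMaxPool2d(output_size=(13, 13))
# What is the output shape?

Input shape: (2, 189, 85, 33)
Output shape: (2, 189, 13, 13)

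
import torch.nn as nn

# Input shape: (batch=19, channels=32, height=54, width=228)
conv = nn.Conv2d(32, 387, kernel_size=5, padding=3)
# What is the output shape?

Input shape: (19, 32, 54, 228)
Output shape: (19, 387, 56, 230)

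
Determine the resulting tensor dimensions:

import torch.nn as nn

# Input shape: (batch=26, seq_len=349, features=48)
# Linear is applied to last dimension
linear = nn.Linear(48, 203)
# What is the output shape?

Input shape: (26, 349, 48)
Output shape: (26, 349, 203)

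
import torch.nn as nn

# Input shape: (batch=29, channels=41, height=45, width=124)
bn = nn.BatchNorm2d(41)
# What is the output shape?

Input shape: (29, 41, 45, 124)
Output shape: (29, 41, 45, 124)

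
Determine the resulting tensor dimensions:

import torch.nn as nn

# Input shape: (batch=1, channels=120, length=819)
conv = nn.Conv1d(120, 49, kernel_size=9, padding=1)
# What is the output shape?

Input shape: (1, 120, 819)
Output shape: (1, 49, 813)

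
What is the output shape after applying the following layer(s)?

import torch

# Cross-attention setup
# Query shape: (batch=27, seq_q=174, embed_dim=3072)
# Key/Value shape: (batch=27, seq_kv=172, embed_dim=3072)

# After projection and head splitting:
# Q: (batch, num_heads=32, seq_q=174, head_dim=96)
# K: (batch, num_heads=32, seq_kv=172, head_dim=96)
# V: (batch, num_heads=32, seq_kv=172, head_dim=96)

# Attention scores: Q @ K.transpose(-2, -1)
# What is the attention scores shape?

Input shape: (27, 174, 3072)
Output shape: (27, 32, 174, 172)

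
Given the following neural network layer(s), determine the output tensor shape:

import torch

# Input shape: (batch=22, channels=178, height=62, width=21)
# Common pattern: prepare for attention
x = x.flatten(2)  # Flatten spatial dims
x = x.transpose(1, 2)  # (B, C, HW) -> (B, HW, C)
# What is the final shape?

Input shape: (22, 178, 62, 21)
  -> after flatten(2): (22, 178, 1302)
Output shape: (22, 1302, 178)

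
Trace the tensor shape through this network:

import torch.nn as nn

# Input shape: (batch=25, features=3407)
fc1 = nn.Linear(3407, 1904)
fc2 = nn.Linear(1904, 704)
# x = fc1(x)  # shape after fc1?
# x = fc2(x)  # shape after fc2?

Input shape: (25, 3407)
  -> after fc1: (25, 1904)
Output shape: (25, 704)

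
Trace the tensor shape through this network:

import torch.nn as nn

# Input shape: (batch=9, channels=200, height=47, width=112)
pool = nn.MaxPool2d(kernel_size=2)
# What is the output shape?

Input shape: (9, 200, 47, 112)
Output shape: (9, 200, 23, 56)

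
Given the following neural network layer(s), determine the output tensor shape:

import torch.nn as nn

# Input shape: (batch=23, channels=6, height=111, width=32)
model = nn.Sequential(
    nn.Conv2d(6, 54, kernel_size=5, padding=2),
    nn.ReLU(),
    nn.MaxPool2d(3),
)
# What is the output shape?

Input shape: (23, 6, 111, 32)
  -> after Conv2d: (23, 54, 111, 32)
  -> after ReLU: (23, 54, 111, 32)
Output shape: (23, 54, 37, 10)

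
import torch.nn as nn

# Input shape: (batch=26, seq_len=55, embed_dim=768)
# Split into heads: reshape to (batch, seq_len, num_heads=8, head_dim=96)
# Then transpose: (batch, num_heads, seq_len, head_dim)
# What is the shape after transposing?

Input shape: (26, 55, 768)
  -> after reshape: (26, 55, 8, 96)
Output shape: (26, 8, 55, 96)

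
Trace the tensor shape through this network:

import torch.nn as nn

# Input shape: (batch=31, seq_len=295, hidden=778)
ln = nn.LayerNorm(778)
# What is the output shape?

Input shape: (31, 295, 778)
Output shape: (31, 295, 778)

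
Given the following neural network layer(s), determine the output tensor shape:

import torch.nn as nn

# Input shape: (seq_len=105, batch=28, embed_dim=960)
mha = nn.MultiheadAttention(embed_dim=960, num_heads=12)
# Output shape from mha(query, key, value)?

Input shape: (105, 28, 960)
Output shape: (105, 28, 960)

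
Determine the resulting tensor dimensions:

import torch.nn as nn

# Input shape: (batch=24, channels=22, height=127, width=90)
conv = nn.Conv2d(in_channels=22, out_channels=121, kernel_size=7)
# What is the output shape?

Input shape: (24, 22, 127, 90)
Output shape: (24, 121, 121, 84)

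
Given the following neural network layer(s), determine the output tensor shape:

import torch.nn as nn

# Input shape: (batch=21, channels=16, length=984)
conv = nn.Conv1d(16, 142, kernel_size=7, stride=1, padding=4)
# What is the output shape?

Input shape: (21, 16, 984)
Output shape: (21, 142, 986)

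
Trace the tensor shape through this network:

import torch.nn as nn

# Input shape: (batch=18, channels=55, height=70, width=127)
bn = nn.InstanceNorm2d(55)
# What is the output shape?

Input shape: (18, 55, 70, 127)
Output shape: (18, 55, 70, 127)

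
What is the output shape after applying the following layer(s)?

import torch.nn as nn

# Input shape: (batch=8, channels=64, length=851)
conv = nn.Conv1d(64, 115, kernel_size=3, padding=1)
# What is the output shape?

Input shape: (8, 64, 851)
Output shape: (8, 115, 851)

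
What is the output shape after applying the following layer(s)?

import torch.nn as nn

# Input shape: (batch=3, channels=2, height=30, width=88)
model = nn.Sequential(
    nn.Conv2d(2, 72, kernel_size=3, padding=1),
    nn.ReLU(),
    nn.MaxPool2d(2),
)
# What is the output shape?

Input shape: (3, 2, 30, 88)
  -> after Conv2d: (3, 72, 30, 88)
  -> after ReLU: (3, 72, 30, 88)
Output shape: (3, 72, 15, 44)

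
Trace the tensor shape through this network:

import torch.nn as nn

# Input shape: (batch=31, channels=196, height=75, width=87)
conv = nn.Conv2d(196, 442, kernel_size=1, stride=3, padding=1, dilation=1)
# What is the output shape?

Input shape: (31, 196, 75, 87)
Output shape: (31, 442, 26, 30)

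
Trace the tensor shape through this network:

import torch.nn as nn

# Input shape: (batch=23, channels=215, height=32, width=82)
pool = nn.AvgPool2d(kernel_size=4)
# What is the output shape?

Input shape: (23, 215, 32, 82)
Output shape: (23, 215, 8, 20)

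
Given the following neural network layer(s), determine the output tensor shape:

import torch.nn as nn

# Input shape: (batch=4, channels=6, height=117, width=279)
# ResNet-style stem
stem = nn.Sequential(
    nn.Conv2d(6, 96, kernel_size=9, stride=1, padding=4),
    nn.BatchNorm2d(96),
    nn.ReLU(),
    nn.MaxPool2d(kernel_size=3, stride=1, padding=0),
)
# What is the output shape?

Input shape: (4, 6, 117, 279)
  -> after Conv2d 9x9 stride=1: (4, 96, 117, 279)
Output shape: (4, 96, 115, 277)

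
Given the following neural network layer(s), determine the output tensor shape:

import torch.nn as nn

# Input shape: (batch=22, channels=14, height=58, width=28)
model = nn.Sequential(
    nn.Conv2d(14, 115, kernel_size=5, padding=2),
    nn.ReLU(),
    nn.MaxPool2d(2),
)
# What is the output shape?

Input shape: (22, 14, 58, 28)
  -> after Conv2d: (22, 115, 58, 28)
  -> after ReLU: (22, 115, 58, 28)
Output shape: (22, 115, 29, 14)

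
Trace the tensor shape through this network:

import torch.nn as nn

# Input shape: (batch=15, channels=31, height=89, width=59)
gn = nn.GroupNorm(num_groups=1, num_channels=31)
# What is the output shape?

Input shape: (15, 31, 89, 59)
Output shape: (15, 31, 89, 59)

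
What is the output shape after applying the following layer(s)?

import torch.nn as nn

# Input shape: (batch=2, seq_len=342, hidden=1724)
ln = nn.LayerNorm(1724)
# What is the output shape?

Input shape: (2, 342, 1724)
Output shape: (2, 342, 1724)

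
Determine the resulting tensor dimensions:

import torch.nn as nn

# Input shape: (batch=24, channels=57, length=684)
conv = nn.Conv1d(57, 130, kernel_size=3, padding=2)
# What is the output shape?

Input shape: (24, 57, 684)
Output shape: (24, 130, 686)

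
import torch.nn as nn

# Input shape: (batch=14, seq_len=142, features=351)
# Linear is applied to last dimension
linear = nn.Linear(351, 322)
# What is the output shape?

Input shape: (14, 142, 351)
Output shape: (14, 142, 322)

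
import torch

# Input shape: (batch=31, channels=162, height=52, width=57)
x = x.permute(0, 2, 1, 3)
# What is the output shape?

Input shape: (31, 162, 52, 57)
Output shape: (31, 52, 162, 57)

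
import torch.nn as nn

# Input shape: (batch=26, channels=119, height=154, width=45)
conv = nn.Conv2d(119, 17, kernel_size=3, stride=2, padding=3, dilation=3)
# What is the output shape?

Input shape: (26, 119, 154, 45)
Output shape: (26, 17, 77, 23)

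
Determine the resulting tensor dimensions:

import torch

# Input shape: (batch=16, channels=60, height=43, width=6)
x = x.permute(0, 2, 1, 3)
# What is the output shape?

Input shape: (16, 60, 43, 6)
Output shape: (16, 43, 60, 6)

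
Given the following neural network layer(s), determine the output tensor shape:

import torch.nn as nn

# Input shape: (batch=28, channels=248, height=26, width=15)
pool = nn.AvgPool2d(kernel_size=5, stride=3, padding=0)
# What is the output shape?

Input shape: (28, 248, 26, 15)
Output shape: (28, 248, 8, 4)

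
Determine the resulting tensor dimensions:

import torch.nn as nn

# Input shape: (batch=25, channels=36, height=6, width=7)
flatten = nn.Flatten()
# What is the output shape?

Input shape: (25, 36, 6, 7)
Output shape: (25, 1512)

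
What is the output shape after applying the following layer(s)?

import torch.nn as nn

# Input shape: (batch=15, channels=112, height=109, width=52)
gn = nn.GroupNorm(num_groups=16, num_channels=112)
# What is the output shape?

Input shape: (15, 112, 109, 52)
Output shape: (15, 112, 109, 52)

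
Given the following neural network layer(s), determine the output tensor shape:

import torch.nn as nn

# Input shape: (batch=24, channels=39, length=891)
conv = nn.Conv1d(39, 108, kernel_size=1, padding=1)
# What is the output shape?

Input shape: (24, 39, 891)
Output shape: (24, 108, 893)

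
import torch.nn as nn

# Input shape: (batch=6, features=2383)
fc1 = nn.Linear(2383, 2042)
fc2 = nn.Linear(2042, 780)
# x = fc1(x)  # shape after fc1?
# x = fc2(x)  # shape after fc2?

Input shape: (6, 2383)
  -> after fc1: (6, 2042)
Output shape: (6, 780)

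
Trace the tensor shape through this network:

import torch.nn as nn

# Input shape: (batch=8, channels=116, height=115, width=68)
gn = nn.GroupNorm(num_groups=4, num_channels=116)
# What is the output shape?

Input shape: (8, 116, 115, 68)
Output shape: (8, 116, 115, 68)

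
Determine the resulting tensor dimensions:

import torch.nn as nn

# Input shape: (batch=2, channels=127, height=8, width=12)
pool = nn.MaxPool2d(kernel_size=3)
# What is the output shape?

Input shape: (2, 127, 8, 12)
Output shape: (2, 127, 2, 4)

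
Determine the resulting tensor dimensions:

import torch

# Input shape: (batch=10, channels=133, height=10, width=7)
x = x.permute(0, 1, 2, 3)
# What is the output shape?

Input shape: (10, 133, 10, 7)
Output shape: (10, 133, 10, 7)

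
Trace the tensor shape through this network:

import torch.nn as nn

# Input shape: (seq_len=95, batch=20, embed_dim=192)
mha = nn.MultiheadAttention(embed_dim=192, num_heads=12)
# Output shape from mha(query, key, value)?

Input shape: (95, 20, 192)
Output shape: (95, 20, 192)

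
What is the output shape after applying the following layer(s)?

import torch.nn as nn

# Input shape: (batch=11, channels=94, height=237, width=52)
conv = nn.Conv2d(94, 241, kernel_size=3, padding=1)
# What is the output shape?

Input shape: (11, 94, 237, 52)
Output shape: (11, 241, 237, 52)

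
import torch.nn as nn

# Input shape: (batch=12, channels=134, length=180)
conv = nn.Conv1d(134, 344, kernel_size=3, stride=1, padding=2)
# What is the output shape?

Input shape: (12, 134, 180)
Output shape: (12, 344, 182)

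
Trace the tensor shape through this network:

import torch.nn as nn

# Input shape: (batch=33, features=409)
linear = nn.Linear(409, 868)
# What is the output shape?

Input shape: (33, 409)
Output shape: (33, 868)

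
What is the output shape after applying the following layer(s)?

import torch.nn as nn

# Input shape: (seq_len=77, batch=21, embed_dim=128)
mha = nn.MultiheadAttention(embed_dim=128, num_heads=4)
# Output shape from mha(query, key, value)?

Input shape: (77, 21, 128)
Output shape: (77, 21, 128)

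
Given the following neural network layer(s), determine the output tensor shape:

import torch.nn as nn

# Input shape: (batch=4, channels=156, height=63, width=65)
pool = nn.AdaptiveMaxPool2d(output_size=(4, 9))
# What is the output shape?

Input shape: (4, 156, 63, 65)
Output shape: (4, 156, 4, 9)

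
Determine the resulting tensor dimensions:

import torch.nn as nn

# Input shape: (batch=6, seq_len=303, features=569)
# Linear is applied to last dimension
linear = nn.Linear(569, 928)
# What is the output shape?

Input shape: (6, 303, 569)
Output shape: (6, 303, 928)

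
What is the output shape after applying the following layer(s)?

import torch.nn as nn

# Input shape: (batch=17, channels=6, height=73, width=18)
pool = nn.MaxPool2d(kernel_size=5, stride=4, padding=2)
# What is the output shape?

Input shape: (17, 6, 73, 18)
Output shape: (17, 6, 19, 5)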